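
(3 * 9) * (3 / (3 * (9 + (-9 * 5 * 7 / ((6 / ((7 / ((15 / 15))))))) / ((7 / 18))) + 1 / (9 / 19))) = -729 / 25253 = -0.03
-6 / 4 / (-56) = 3 / 112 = 0.03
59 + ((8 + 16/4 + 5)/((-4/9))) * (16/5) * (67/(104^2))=787429/13520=58.24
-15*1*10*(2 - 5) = 450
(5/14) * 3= 15/14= 1.07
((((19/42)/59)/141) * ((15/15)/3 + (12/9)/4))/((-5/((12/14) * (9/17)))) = -38/11549545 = -0.00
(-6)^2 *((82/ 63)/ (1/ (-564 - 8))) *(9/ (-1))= 241220.57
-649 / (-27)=649 / 27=24.04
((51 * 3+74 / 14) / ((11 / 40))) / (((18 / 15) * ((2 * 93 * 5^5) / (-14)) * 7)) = -4432 / 2685375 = -0.00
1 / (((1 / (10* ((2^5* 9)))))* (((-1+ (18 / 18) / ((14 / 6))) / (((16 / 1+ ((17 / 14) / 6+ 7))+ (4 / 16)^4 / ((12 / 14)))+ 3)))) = -132082.97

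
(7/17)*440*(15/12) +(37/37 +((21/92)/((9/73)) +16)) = 1151051/4692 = 245.32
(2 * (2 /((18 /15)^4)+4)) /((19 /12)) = 3217 /513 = 6.27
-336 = -336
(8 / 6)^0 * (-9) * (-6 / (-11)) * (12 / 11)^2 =-7776 / 1331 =-5.84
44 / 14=22 / 7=3.14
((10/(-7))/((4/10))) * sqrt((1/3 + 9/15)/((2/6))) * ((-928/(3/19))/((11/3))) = 88160 * sqrt(70)/77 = 9579.21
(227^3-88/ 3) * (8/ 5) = 18715285.87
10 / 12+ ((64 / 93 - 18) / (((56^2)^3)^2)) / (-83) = 437026813128808993914995 / 524432175754570792697856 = 0.83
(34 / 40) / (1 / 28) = 119 / 5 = 23.80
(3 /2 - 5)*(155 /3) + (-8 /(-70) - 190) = -77851 /210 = -370.72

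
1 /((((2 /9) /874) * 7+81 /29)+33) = 114057 /4082657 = 0.03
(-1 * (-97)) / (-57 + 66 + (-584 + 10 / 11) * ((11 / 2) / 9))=-291 / 1042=-0.28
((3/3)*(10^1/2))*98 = 490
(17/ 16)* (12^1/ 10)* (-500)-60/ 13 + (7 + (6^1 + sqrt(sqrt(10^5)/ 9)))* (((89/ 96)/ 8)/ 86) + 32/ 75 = -4591285773/ 7155200 + 445* 10^(1/ 4)/ 99072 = -641.66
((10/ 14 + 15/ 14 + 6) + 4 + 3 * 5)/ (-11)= -375/ 154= -2.44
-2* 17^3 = -9826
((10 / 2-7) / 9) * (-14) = 3.11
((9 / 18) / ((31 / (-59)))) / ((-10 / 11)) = 649 / 620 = 1.05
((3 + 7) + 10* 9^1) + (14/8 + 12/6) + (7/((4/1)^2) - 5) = 1587/16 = 99.19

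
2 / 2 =1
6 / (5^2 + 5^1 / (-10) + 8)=12 / 65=0.18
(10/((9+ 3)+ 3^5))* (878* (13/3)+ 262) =24400/153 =159.48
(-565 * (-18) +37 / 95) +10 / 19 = 966237 / 95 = 10170.92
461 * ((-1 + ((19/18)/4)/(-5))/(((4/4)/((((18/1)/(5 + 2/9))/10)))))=-167.28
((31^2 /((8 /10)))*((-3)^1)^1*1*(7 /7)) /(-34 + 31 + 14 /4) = -14415 /2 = -7207.50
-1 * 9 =-9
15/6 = 5/2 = 2.50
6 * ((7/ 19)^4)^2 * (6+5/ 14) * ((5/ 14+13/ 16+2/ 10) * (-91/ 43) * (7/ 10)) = -15347381815857/ 584234568610400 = -0.03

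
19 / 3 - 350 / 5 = -191 / 3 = -63.67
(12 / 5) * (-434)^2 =2260272 / 5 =452054.40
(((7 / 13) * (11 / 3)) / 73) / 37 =77 / 105339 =0.00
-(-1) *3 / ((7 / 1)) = 3 / 7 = 0.43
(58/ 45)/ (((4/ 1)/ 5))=29/ 18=1.61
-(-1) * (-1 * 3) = -3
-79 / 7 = -11.29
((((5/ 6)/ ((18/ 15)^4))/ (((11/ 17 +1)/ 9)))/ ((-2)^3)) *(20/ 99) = -265625/ 4790016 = -0.06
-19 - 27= -46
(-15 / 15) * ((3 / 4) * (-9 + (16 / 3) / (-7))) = 205 / 28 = 7.32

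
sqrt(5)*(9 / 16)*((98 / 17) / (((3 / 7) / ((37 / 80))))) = 38073*sqrt(5) / 10880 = 7.82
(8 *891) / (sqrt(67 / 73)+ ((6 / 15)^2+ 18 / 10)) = 35412300 / 7411- 247500 *sqrt(4891) / 7411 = 2442.75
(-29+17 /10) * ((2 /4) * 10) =-273 /2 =-136.50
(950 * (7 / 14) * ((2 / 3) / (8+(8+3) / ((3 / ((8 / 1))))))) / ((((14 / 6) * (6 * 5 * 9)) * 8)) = 95 / 56448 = 0.00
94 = 94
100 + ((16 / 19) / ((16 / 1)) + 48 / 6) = 2053 / 19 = 108.05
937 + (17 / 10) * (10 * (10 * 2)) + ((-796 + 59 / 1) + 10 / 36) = 9725 / 18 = 540.28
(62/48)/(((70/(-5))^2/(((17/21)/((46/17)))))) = 8959/4544064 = 0.00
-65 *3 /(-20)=39 /4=9.75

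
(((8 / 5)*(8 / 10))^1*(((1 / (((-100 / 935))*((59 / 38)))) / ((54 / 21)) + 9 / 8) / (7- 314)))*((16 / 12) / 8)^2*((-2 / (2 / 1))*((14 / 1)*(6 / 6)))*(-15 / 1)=361858 / 12226275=0.03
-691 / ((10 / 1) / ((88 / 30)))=-15202 / 75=-202.69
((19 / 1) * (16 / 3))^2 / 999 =92416 / 8991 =10.28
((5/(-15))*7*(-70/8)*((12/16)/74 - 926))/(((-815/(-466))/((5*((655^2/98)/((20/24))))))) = -27399110592725/96496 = -283940376.73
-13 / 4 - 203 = -825 / 4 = -206.25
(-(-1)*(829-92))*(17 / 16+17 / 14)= 187935 / 112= 1677.99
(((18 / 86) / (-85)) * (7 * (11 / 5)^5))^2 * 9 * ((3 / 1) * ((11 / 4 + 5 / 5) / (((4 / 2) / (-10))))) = -399.48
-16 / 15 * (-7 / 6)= 1.24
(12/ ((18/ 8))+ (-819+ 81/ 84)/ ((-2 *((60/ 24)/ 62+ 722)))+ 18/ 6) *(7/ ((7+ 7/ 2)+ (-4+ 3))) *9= 100400145/ 1701127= 59.02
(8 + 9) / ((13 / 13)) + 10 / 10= 18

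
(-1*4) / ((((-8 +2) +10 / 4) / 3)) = 24 / 7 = 3.43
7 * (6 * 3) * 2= 252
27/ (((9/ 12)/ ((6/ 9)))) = 24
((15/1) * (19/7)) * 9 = 2565/7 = 366.43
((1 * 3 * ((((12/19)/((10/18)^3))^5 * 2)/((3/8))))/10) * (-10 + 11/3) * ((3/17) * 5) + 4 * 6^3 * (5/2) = -263819992158036849744/67610382080078125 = -3902.06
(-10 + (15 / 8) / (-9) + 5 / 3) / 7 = -205 / 168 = -1.22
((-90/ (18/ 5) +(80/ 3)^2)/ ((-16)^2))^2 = 38130625/ 5308416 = 7.18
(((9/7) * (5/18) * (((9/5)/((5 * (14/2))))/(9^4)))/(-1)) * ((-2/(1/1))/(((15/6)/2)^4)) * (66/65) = 5632/2418609375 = 0.00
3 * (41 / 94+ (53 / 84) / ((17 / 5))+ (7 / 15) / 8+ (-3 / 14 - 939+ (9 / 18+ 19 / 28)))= -629115609 / 223720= -2812.07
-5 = -5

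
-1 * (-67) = 67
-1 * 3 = -3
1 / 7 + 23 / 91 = 36 / 91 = 0.40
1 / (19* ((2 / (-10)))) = -0.26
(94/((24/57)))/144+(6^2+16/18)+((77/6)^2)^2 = 140811433/5184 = 27162.70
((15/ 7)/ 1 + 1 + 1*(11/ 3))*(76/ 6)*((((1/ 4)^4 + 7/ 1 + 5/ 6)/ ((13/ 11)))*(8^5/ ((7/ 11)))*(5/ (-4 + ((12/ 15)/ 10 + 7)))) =442805792000/ 9261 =47814036.50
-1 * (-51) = 51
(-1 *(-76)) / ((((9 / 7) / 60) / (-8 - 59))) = -712880 / 3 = -237626.67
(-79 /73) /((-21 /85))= 6715 /1533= 4.38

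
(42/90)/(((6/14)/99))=539/5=107.80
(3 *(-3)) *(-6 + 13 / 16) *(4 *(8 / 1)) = 1494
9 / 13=0.69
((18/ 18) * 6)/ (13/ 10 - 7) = -20/ 19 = -1.05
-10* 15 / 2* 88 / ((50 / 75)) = -9900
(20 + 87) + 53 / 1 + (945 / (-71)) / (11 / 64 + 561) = 81586784 / 509993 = 159.98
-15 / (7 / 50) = -750 / 7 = -107.14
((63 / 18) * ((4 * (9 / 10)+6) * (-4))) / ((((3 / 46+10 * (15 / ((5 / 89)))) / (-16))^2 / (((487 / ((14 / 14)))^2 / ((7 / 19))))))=-78111887163392 / 25142482215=-3106.77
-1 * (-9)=9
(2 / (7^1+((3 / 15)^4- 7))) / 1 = 1250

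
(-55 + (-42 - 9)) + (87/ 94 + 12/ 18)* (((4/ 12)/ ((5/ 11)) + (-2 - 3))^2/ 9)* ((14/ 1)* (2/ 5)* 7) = 28903942/ 1427625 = 20.25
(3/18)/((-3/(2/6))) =-1/54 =-0.02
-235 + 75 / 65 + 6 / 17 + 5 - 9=-52486 / 221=-237.49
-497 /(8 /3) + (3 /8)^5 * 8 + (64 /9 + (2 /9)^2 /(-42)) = -1248579425 /6967296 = -179.21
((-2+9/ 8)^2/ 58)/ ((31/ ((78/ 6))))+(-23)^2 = 60873725/ 115072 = 529.01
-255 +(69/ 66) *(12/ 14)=-19566/ 77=-254.10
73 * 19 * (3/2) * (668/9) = 463258/3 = 154419.33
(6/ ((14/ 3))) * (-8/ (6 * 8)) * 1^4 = -3/ 14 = -0.21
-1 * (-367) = 367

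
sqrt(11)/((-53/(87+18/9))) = -89 * sqrt(11)/53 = -5.57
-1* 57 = -57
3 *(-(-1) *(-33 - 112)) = -435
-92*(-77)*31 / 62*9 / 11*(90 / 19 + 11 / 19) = 292698 / 19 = 15405.16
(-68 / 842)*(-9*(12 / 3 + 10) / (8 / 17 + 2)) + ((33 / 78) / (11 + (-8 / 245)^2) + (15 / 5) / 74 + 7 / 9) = 17981780953 / 3614035347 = 4.98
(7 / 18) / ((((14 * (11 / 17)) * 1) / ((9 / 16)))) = 17 / 704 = 0.02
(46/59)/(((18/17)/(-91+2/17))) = -11845/177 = -66.92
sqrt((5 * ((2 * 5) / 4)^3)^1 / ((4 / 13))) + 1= 1 + 25 * sqrt(26) / 8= 16.93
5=5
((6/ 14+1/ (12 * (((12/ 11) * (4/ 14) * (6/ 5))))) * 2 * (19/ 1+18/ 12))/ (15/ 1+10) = 323039/ 302400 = 1.07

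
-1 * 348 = -348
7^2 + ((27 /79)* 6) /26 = 50404 /1027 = 49.08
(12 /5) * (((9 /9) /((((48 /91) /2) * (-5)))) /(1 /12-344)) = 546 /103175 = 0.01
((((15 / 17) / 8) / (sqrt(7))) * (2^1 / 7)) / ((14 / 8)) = 15 * sqrt(7) / 5831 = 0.01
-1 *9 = -9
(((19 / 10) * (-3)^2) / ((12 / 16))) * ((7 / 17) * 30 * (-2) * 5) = -47880 / 17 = -2816.47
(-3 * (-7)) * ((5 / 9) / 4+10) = 2555 / 12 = 212.92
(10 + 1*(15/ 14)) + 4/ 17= 2691/ 238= 11.31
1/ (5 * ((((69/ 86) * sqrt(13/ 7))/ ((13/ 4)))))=43 * sqrt(91)/ 690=0.59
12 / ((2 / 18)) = 108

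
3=3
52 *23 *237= 283452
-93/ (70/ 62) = -2883/ 35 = -82.37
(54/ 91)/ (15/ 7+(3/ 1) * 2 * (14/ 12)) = 27/ 416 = 0.06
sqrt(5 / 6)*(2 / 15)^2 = 2*sqrt(30) / 675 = 0.02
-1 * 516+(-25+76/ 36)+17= -4697/ 9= -521.89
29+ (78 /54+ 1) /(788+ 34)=107282 /3699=29.00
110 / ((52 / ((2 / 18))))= 55 / 234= 0.24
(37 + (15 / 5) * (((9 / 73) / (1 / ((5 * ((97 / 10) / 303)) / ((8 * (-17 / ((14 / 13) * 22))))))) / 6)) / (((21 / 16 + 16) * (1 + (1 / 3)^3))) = 13021823547 / 6318941174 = 2.06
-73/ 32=-2.28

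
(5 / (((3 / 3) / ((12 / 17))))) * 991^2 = 58924860 / 17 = 3466168.24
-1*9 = -9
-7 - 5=-12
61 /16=3.81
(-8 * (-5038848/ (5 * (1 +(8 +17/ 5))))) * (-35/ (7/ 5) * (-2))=1007769600/ 31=32508696.77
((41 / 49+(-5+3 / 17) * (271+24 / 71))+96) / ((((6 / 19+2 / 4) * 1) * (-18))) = 151323505 / 1833433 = 82.54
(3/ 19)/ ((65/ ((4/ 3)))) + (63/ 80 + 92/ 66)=284917/ 130416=2.18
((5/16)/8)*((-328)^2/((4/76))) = 159695/2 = 79847.50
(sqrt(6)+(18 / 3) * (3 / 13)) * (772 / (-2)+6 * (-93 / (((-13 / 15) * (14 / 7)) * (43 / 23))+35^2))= 71804358 / 7267+3989131 * sqrt(6) / 559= 27360.91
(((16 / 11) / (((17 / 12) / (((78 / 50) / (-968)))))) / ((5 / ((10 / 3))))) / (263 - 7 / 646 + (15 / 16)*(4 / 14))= -663936 / 158448662075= -0.00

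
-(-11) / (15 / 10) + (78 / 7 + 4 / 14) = 394 / 21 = 18.76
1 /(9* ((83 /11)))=11 /747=0.01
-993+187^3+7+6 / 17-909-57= 111133273 / 17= 6537251.35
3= 3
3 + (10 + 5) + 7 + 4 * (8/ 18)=26.78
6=6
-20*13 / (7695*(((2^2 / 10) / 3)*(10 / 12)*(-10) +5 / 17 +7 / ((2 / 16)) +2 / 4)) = -1768 / 2913669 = -0.00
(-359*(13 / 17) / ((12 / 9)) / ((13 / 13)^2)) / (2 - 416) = 4667 / 9384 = 0.50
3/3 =1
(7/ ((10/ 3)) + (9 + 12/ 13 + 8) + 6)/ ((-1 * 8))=-3383/ 1040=-3.25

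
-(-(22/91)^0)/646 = 1/646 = 0.00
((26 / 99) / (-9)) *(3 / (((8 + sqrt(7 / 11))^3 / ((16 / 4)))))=-6635200 / 9142439571 + 220376 *sqrt(77) / 9142439571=-0.00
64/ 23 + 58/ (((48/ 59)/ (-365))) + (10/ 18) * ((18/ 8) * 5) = -26012.43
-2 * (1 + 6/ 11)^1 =-34/ 11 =-3.09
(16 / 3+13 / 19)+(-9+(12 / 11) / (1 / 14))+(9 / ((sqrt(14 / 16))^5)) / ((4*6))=48*sqrt(14) / 343+7706 / 627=12.81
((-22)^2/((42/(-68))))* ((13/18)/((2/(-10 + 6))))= 213928/189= 1131.89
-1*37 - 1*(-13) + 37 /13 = -275 /13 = -21.15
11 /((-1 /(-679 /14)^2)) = -103499 /4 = -25874.75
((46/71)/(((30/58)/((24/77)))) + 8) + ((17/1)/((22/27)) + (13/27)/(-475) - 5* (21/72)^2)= 129358888601/4487313600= 28.83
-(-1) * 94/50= 47/25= 1.88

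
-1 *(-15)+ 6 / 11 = 171 / 11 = 15.55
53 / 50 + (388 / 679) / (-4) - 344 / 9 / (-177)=1.13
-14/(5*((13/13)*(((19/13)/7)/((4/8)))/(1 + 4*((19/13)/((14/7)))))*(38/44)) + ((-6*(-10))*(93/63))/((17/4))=-2065982/214795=-9.62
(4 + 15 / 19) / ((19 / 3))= 0.76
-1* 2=-2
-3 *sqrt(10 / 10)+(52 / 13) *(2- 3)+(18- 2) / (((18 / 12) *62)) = -635 / 93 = -6.83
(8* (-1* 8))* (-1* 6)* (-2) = -768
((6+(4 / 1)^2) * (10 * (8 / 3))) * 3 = 1760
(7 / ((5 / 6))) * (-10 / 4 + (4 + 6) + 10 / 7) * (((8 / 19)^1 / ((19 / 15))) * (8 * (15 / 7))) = 1080000 / 2527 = 427.38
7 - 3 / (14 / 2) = 46 / 7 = 6.57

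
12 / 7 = 1.71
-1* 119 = -119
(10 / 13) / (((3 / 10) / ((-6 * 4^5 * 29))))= -456861.54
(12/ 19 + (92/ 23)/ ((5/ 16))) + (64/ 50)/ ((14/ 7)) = 6684/ 475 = 14.07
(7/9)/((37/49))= 343/333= 1.03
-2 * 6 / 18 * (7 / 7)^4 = -2 / 3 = -0.67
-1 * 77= -77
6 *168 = 1008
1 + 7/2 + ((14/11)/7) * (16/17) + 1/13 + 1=27947/4862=5.75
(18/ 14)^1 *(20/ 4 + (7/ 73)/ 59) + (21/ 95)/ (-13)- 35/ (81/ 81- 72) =18258430796/ 2643615065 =6.91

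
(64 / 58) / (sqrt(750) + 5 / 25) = -160 / 543721 + 4000 * sqrt(30) / 543721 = 0.04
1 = 1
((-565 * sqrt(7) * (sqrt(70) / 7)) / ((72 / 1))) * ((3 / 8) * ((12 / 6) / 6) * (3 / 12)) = -565 * sqrt(10) / 2304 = -0.78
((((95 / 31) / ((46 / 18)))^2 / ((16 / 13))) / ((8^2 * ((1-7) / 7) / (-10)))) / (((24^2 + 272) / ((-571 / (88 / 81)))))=-5127946653375 / 38847004934144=-0.13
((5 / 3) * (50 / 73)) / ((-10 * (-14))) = 25 / 3066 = 0.01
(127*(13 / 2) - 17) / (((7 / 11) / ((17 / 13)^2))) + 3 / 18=1101608 / 507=2172.80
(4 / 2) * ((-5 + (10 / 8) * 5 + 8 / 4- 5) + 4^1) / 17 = 9 / 34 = 0.26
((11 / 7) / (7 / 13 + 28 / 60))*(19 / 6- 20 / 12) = 6435 / 2744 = 2.35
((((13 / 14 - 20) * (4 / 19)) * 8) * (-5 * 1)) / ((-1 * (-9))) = 17.84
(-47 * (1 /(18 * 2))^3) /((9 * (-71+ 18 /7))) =329 /201134016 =0.00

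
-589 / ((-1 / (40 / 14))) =1682.86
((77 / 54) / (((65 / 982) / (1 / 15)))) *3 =37807 / 8775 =4.31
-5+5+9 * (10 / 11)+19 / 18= 1829 / 198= 9.24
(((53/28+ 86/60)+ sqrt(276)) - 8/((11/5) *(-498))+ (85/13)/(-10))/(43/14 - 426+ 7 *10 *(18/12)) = -28 *sqrt(69)/4451 - 4452661/528289190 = -0.06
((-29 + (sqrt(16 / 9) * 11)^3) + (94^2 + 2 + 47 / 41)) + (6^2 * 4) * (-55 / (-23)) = 313411088 / 25461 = 12309.46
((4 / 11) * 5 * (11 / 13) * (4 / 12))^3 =8000 / 59319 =0.13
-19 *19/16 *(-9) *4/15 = 1083/20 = 54.15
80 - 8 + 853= 925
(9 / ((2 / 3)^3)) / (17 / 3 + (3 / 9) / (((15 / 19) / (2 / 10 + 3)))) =4.33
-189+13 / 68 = -12839 / 68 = -188.81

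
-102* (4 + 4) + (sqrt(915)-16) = -832 + sqrt(915) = -801.75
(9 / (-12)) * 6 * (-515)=4635 / 2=2317.50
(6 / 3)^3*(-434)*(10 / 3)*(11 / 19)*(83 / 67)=-8300.43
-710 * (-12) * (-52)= -443040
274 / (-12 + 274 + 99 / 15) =1370 / 1343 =1.02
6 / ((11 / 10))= 60 / 11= 5.45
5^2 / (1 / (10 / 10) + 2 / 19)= 22.62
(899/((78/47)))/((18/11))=464783/1404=331.04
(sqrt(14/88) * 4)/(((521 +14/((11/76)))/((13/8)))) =13 * sqrt(77)/27180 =0.00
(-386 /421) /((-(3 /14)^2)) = 75656 /3789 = 19.97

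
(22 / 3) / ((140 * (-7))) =-11 / 1470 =-0.01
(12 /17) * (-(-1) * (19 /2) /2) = 57 /17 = 3.35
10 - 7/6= 53/6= 8.83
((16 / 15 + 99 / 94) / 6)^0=1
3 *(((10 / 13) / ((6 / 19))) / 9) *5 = 475 / 117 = 4.06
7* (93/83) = 651/83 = 7.84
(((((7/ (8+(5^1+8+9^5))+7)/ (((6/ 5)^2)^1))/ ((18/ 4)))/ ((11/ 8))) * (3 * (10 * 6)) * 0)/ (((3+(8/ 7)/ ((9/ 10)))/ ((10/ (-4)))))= 0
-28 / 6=-14 / 3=-4.67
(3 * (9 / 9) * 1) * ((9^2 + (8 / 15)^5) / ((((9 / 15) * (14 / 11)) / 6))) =676963573 / 354375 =1910.30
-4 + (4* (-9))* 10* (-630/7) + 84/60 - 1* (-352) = 163747/5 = 32749.40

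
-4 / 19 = -0.21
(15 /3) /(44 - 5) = 5 /39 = 0.13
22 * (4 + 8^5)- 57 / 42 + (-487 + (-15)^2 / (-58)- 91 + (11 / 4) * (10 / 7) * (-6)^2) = 720542.19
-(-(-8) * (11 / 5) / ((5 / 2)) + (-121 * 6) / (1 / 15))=272074 / 25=10882.96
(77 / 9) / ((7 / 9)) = 11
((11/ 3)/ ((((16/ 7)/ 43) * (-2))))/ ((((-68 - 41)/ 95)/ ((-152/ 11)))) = -543305/ 1308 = -415.37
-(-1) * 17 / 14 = 17 / 14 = 1.21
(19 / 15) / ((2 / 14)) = 133 / 15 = 8.87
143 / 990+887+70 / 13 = 1044259 / 1170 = 892.53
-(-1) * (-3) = -3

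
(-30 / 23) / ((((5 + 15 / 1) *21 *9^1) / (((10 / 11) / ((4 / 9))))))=-5 / 7084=-0.00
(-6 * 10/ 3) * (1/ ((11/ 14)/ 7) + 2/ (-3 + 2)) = -1520/ 11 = -138.18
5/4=1.25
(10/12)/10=1/12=0.08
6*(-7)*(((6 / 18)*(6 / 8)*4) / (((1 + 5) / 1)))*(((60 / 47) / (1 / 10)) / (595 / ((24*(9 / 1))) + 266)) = -129600 / 389771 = -0.33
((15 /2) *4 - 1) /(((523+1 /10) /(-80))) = -23200 /5231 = -4.44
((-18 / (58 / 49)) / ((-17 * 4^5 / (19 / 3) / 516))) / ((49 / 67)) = 492651 / 126208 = 3.90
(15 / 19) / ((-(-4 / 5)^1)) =75 / 76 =0.99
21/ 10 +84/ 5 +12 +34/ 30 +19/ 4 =2207/ 60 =36.78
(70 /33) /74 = 35 /1221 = 0.03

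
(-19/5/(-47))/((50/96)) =0.16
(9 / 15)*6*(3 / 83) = 54 / 415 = 0.13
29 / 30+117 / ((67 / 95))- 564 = -798247 / 2010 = -397.14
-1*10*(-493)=4930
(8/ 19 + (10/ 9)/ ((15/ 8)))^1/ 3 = 520/ 1539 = 0.34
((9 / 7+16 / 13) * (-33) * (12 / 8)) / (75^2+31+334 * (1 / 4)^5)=-5803776 / 263539549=-0.02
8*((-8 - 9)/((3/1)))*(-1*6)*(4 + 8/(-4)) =544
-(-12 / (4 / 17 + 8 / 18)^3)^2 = -115449244262361 / 79082438656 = -1459.86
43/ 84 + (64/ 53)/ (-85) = 188339/ 378420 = 0.50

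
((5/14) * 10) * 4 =100/7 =14.29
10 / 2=5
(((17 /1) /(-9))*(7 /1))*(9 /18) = -119 /18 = -6.61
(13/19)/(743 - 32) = 13/13509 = 0.00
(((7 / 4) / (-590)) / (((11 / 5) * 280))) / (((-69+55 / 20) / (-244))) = -61 / 3439700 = -0.00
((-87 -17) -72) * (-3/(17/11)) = 5808/17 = 341.65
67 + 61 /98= 6627 /98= 67.62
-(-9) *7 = 63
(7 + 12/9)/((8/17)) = 425/24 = 17.71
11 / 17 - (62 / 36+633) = -634.08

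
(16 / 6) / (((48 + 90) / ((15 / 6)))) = 10 / 207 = 0.05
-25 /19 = -1.32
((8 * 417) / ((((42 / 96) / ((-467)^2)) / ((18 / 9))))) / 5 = 23281436928 / 35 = 665183912.23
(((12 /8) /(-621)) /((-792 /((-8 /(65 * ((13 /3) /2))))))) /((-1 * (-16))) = -1 /92355120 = -0.00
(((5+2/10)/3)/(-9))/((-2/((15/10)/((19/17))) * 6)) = 0.02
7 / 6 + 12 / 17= 191 / 102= 1.87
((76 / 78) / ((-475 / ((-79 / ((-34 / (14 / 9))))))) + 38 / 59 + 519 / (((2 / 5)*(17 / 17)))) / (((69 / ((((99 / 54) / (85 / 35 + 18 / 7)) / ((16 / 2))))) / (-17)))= -251357096837 / 17147052000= -14.66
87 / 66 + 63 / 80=1853 / 880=2.11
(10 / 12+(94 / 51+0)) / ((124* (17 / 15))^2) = 20475 / 151084576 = 0.00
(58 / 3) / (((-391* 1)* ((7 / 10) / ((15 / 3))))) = -2900 / 8211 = -0.35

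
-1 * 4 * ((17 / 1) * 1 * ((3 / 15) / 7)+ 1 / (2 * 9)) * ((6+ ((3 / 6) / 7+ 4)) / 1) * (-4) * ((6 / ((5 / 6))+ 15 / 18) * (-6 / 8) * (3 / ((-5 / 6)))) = 11587521 / 6125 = 1891.84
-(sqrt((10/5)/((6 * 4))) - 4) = 4 - sqrt(3)/6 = 3.71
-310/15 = -62/3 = -20.67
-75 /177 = -25 /59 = -0.42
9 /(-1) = -9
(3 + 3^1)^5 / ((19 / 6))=46656 / 19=2455.58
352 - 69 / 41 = 14363 / 41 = 350.32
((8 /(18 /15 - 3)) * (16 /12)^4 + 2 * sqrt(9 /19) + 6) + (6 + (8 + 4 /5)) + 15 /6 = 10.63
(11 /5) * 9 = 99 /5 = 19.80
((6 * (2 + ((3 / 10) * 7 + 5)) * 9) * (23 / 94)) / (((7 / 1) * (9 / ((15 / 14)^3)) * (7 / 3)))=1816425 / 1805552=1.01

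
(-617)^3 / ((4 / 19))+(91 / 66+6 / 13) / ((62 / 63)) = -4945917094873 / 4433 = -1115704284.88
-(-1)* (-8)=-8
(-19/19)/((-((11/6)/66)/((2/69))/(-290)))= -302.61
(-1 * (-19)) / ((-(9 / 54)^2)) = -684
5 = 5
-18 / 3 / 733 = -6 / 733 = -0.01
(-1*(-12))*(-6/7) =-72/7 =-10.29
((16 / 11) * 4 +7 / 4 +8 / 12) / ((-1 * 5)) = -1087 / 660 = -1.65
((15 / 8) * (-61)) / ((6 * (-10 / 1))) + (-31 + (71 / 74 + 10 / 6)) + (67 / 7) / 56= -4576889 / 174048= -26.30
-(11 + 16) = -27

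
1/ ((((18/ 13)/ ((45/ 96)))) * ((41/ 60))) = 325/ 656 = 0.50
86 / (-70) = -43 / 35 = -1.23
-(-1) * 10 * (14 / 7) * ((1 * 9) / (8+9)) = 180 / 17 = 10.59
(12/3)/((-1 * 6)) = -2/3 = -0.67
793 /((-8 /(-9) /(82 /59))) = 292617 /236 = 1239.90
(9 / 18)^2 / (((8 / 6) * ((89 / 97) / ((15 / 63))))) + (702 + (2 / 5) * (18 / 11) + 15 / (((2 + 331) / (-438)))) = 13854034911 / 20284880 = 682.97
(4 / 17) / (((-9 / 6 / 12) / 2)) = -64 / 17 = -3.76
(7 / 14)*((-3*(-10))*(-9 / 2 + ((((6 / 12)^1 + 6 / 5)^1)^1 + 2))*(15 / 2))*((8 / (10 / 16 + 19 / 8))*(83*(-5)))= 99600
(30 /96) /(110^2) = 1 /38720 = 0.00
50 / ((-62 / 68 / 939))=-1596300 / 31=-51493.55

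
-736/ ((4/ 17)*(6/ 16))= -25024/ 3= -8341.33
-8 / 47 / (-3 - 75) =4 / 1833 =0.00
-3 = -3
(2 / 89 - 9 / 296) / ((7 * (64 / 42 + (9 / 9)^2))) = -627 / 1396232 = -0.00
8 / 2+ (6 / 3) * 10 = 24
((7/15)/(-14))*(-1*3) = 1/10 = 0.10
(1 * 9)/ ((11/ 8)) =72/ 11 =6.55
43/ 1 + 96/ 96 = 44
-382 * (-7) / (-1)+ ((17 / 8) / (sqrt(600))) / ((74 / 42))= -2674+ 119 * sqrt(6) / 5920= -2673.95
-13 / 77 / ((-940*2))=13 / 144760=0.00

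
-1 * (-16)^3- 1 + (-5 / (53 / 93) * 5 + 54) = 217572 / 53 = 4105.13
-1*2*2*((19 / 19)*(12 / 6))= -8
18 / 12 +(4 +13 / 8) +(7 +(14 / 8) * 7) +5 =251 / 8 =31.38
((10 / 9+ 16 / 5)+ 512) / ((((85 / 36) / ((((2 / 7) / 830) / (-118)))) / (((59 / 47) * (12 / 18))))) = -92936 / 174082125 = -0.00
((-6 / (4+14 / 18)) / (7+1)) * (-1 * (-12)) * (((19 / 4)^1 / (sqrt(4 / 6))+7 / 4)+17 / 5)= -1539 * sqrt(6) / 344 - 8343 / 860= -20.66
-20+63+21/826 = 43.03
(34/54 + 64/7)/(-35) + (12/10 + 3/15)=7414/6615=1.12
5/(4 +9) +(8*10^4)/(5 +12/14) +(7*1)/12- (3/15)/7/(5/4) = 15289057841/1119300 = 13659.48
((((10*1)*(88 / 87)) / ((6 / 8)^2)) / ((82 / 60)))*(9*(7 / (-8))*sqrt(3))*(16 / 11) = -179200*sqrt(3) / 1189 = -261.05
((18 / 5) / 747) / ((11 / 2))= 4 / 4565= 0.00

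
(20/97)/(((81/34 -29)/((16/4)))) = -544/17557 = -0.03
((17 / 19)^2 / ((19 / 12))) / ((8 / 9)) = 7803 / 13718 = 0.57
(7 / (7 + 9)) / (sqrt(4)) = 7 / 32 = 0.22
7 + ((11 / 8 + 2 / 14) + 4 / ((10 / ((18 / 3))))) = 3057 / 280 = 10.92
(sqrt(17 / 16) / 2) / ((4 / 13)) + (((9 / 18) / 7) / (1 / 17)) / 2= 17 / 28 + 13 * sqrt(17) / 32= 2.28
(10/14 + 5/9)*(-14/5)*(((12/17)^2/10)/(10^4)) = -16/903125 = -0.00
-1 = -1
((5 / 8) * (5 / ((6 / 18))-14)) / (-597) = -0.00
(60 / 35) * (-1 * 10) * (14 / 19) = -240 / 19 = -12.63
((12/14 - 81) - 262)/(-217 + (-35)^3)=2395/301644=0.01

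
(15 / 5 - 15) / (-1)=12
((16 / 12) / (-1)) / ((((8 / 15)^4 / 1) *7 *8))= -16875 / 57344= -0.29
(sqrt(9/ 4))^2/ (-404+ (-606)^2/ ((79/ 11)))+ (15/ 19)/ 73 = 241446957/ 22234608640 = 0.01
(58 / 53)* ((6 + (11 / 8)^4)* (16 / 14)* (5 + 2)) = 1137293 / 13568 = 83.82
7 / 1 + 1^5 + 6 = 14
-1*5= -5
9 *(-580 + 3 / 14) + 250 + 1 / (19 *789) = -1042669009 / 209874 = -4968.07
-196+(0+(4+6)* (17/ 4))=-307/ 2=-153.50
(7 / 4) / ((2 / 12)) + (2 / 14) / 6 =221 / 21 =10.52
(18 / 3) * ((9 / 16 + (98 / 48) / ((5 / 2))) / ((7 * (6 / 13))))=4303 / 1680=2.56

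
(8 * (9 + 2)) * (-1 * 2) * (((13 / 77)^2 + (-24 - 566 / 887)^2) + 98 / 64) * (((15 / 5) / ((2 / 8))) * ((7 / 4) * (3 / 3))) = -272539234000347 / 121162426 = -2249370.89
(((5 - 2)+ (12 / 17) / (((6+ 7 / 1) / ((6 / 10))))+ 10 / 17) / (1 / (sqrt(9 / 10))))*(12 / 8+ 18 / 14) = 36009*sqrt(10) / 11900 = 9.57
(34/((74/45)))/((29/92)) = 65.59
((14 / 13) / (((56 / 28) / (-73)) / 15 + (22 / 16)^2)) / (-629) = -981120 / 1082364959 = -0.00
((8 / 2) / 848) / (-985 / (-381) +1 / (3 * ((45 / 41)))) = 17145 / 10500784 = 0.00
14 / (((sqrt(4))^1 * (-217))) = -1 / 31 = -0.03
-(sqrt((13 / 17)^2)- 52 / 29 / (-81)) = -0.79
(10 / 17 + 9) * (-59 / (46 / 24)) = -115404 / 391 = -295.15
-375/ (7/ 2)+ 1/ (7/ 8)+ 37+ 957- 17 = 871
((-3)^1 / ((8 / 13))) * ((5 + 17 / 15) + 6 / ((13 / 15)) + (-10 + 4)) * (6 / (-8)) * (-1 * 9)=-1161 / 5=-232.20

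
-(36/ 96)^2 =-9/ 64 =-0.14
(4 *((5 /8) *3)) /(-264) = -5 /176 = -0.03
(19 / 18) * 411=2603 / 6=433.83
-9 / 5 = -1.80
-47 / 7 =-6.71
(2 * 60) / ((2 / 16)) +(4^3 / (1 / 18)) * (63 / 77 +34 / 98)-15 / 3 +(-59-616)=874376 / 539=1622.22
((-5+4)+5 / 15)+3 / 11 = -13 / 33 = -0.39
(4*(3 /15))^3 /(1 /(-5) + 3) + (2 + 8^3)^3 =23764430232 /175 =135796744.18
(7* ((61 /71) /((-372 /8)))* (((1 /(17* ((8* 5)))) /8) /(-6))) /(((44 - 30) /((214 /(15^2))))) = 6527 /24246216000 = 0.00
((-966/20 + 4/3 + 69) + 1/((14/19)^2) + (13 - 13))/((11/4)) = 70193/8085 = 8.68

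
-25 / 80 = -5 / 16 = -0.31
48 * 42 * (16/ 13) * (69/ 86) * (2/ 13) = 2225664/ 7267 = 306.27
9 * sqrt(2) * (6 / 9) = 6 * sqrt(2) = 8.49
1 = 1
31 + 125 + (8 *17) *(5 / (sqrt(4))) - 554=-58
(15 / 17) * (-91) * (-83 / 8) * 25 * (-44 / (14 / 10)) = -22254375 / 34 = -654540.44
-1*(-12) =12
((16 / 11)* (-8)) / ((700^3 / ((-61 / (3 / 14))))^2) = -0.00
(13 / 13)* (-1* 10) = -10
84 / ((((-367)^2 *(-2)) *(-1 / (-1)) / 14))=-588 / 134689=-0.00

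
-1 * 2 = -2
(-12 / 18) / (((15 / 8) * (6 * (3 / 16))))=-128 / 405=-0.32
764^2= 583696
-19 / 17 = -1.12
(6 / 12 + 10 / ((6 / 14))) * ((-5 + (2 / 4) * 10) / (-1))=0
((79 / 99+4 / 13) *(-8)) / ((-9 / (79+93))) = 1958048 / 11583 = 169.04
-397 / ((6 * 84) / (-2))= 397 / 252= 1.58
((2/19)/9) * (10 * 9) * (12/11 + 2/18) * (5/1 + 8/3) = 54740/5643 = 9.70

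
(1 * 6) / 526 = 3 / 263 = 0.01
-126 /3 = -42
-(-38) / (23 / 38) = 1444 / 23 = 62.78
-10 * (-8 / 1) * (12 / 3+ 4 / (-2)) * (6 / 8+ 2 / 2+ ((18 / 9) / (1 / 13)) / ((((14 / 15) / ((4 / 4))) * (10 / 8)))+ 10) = 38120 / 7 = 5445.71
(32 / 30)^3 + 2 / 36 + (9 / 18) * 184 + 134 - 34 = 1304567 / 6750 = 193.27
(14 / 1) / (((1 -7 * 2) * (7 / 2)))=-4 / 13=-0.31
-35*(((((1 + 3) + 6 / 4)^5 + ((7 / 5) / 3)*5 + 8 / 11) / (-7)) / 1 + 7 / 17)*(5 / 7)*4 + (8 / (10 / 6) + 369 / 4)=11309345989 / 157080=71997.36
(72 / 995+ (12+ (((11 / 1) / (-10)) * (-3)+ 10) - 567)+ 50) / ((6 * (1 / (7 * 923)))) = -2107016093 / 3980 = -529401.03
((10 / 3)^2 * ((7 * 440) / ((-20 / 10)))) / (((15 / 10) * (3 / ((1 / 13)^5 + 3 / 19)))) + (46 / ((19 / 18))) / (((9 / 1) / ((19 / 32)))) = -2731502013679 / 4571359416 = -597.53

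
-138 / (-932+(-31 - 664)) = 138 / 1627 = 0.08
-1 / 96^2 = -1 / 9216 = -0.00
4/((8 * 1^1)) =1/2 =0.50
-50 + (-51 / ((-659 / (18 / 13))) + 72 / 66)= -4598948 / 94237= -48.80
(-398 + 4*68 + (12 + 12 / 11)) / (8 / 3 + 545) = -3726 / 18073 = -0.21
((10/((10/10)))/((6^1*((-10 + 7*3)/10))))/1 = 50/33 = 1.52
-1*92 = -92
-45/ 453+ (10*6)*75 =679485/ 151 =4499.90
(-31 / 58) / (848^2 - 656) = -31 / 41669984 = -0.00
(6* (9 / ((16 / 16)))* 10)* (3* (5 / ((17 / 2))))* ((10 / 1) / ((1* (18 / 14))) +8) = 255600 / 17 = 15035.29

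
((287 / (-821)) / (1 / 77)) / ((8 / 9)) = -198891 / 6568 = -30.28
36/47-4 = -152/47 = -3.23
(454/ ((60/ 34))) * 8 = 30872/ 15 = 2058.13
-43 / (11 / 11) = -43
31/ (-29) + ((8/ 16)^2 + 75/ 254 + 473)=6960521/ 14732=472.48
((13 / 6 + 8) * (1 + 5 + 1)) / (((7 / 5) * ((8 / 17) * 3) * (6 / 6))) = 5185 / 144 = 36.01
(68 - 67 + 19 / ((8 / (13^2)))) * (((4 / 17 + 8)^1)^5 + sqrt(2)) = 3219 * sqrt(2) / 8 + 21640693200000 / 1419857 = 15242028.71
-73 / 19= -3.84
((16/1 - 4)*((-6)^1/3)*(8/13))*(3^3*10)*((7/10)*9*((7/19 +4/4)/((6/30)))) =-171890.53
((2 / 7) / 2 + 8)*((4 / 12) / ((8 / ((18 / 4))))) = 171 / 112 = 1.53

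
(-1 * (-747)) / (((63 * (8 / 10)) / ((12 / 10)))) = 249 / 14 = 17.79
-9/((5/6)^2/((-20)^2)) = -5184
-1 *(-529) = 529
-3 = -3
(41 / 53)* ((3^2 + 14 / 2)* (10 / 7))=6560 / 371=17.68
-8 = -8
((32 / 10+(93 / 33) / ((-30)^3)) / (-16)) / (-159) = 950369 / 755568000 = 0.00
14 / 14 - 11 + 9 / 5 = -41 / 5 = -8.20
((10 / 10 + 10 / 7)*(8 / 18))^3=314432 / 250047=1.26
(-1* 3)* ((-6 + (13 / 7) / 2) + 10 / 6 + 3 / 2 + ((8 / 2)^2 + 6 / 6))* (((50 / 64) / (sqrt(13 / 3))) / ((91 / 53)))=-420025* sqrt(39) / 264992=-9.90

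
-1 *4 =-4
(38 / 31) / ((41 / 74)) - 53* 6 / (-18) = 75799 / 3813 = 19.88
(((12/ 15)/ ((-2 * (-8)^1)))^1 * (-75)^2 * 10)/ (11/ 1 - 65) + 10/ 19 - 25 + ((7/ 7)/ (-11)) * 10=-194285/ 2508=-77.47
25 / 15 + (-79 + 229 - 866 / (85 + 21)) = 22816 / 159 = 143.50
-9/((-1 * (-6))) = -3/2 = -1.50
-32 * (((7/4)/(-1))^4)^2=-5764801/2048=-2814.84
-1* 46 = -46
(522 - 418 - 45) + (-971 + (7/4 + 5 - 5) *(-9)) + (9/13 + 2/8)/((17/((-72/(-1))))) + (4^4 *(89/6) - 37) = 7522595/2652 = 2836.57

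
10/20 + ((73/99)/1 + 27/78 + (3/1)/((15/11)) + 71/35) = 261806/45045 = 5.81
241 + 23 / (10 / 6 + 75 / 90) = 1251 / 5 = 250.20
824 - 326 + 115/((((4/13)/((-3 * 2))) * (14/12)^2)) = -56328/49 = -1149.55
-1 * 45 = -45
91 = 91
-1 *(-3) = 3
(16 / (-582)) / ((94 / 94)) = -8 / 291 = -0.03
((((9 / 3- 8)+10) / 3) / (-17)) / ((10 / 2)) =-1 / 51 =-0.02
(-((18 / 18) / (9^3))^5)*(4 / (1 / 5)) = -20 / 205891132094649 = -0.00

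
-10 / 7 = -1.43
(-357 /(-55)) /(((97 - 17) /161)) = 57477 /4400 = 13.06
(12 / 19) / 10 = 6 / 95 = 0.06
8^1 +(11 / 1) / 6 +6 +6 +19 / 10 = 356 / 15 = 23.73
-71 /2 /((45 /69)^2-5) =37559 /4840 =7.76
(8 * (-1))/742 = -0.01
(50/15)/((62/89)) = 445/93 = 4.78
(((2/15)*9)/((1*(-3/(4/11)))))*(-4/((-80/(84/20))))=-0.03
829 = 829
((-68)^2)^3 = 98867482624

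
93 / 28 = 3.32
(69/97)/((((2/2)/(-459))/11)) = -348381/97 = -3591.56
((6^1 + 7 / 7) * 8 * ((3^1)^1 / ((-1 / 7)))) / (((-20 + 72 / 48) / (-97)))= -228144 / 37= -6166.05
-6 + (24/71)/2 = -414/71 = -5.83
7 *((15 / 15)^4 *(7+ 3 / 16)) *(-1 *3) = -2415 / 16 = -150.94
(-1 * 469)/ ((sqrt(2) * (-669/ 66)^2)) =-113498 * sqrt(2)/ 49729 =-3.23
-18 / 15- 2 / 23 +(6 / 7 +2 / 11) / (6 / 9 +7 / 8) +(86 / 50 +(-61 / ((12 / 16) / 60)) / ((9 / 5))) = -39955149391 / 14743575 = -2710.00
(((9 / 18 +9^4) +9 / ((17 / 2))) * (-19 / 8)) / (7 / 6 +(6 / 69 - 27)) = 15395763 / 25432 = 605.37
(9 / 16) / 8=9 / 128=0.07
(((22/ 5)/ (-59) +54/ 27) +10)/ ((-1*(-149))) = 0.08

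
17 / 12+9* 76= 685.42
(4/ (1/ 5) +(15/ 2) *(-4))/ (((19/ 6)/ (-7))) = 420/ 19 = 22.11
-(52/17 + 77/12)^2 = -3736489/41616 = -89.78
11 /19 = 0.58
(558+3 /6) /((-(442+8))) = -1117 /900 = -1.24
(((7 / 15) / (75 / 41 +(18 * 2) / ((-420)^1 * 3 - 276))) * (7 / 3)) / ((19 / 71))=18257792 / 8102835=2.25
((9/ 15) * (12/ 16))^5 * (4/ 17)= 59049/ 13600000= 0.00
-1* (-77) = 77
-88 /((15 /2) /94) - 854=-29354 /15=-1956.93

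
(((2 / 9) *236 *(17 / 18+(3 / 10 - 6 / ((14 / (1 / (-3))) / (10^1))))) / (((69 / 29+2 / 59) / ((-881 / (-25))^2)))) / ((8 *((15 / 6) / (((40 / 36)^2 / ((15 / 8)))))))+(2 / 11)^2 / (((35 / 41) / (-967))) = 502839165715408972 / 215114461340625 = 2337.54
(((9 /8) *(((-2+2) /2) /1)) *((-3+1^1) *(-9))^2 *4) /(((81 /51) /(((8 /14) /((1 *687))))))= 0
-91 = -91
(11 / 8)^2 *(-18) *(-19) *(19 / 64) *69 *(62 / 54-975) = -13208304461 / 1024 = -12898734.83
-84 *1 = -84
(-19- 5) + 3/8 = -189/8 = -23.62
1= 1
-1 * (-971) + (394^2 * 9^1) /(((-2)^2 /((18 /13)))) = 6299681 /13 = 484590.85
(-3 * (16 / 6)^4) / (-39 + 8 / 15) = 20480 / 5193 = 3.94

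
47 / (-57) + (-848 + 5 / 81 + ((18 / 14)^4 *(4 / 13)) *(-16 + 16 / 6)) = -41310383278 / 48036807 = -859.97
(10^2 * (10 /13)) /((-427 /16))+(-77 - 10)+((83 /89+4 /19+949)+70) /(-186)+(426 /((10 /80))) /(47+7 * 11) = -59259729016 /872966913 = -67.88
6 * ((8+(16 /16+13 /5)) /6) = 58 /5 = 11.60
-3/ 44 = -0.07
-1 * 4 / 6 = -2 / 3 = -0.67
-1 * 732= -732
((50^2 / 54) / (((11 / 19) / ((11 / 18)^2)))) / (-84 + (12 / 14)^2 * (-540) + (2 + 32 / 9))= -6400625 / 101843244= -0.06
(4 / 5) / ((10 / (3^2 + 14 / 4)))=1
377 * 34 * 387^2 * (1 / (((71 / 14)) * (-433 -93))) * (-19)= 255325292586 / 18673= 13673501.45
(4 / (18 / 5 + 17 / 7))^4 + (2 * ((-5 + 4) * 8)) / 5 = -3.01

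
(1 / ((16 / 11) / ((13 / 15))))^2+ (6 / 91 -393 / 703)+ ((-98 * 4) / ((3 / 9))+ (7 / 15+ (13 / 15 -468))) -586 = -8212799585723 / 3684844800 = -2228.80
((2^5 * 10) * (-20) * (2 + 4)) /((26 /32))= -614400 /13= -47261.54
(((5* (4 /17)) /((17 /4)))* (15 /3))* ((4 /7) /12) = 400 /6069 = 0.07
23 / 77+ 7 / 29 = 1206 / 2233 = 0.54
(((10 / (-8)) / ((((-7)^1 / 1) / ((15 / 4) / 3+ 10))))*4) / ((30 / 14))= 3.75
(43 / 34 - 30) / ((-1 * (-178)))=-977 / 6052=-0.16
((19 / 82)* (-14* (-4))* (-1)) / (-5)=532 / 205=2.60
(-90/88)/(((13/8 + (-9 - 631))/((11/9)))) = 10/5107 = 0.00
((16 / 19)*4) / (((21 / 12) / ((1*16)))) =4096 / 133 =30.80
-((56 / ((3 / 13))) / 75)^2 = -10.47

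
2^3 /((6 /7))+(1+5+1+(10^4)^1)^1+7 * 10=30259 /3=10086.33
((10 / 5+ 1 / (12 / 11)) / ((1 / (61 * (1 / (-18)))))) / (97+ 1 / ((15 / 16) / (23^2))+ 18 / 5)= -10675 / 718056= -0.01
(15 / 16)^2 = 225 / 256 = 0.88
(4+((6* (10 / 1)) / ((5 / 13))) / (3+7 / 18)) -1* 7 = 2625 / 61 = 43.03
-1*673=-673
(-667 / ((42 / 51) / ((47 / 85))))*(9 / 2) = -2015.29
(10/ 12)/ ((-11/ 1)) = -5/ 66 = -0.08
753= 753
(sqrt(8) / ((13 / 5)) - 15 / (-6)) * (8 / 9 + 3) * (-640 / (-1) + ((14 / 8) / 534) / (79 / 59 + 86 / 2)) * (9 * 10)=3129154921375 * sqrt(2) / 18160272 + 3129154921375 / 5587776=803679.97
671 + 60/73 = 49043/73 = 671.82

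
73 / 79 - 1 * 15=-1112 / 79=-14.08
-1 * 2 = -2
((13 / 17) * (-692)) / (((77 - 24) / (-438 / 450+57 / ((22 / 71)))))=-1358031662 / 743325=-1826.97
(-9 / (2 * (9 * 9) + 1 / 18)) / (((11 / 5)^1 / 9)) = -7290 / 32087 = -0.23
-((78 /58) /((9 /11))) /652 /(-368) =143 /20874432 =0.00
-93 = -93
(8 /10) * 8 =32 /5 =6.40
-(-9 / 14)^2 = -81 / 196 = -0.41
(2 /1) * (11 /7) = 22 /7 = 3.14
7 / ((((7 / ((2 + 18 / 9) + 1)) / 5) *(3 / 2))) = 50 / 3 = 16.67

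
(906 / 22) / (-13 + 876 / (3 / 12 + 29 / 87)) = 3171 / 114631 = 0.03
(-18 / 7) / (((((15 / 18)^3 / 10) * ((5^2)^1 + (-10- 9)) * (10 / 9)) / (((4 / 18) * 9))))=-11664 / 875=-13.33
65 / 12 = 5.42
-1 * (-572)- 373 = 199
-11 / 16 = -0.69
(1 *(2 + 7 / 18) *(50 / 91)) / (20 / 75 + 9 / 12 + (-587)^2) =21500 / 5644056873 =0.00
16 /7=2.29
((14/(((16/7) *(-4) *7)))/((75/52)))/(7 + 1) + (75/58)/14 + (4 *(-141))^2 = 309952813927/974400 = 318096.07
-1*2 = -2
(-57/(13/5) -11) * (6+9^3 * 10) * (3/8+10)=-32397888/13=-2492145.23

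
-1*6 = -6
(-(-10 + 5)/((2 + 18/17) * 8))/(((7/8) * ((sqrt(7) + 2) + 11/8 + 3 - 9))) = 510/91 + 1360 * sqrt(7)/637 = 11.25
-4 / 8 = -1 / 2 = -0.50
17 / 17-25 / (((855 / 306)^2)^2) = 1921689 / 3258025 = 0.59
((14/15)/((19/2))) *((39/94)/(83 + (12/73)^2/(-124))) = 4295174/8745966095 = 0.00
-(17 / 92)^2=-289 / 8464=-0.03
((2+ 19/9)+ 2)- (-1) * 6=109/9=12.11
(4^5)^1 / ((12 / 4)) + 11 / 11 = 342.33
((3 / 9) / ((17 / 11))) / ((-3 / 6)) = -22 / 51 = -0.43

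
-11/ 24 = -0.46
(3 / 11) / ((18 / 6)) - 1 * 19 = -208 / 11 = -18.91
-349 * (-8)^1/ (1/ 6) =16752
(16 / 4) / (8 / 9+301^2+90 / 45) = 36 / 815435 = 0.00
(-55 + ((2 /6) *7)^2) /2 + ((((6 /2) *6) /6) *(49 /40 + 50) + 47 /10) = 133.60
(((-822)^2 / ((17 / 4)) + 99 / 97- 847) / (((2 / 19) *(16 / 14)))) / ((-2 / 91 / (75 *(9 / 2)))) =-532592518328325 / 26384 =-20186193084.00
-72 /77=-0.94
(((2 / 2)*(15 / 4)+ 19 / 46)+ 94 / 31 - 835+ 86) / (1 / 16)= -8462508 / 713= -11868.88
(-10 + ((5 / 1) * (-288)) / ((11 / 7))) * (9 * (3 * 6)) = -1650780 / 11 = -150070.91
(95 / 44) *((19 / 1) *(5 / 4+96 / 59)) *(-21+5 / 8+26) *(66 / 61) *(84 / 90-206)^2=434861450877 / 14396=30207102.73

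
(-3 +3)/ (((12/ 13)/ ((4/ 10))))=0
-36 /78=-6 /13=-0.46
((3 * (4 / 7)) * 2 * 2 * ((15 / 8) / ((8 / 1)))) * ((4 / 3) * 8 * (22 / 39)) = 880 / 91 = 9.67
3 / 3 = 1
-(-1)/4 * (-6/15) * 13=-13/10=-1.30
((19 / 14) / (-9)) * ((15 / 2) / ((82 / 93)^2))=-273885 / 188272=-1.45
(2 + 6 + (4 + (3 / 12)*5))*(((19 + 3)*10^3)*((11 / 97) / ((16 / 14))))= 5611375 / 194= 28924.61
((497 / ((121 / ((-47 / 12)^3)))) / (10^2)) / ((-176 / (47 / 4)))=0.16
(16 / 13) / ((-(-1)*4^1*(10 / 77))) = 154 / 65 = 2.37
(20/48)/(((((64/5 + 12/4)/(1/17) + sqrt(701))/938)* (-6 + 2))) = -15746675/42866976 + 58625* sqrt(701)/42866976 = -0.33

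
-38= -38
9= 9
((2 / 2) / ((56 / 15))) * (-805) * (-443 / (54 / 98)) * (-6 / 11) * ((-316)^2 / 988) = -77897197525 / 8151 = -9556765.74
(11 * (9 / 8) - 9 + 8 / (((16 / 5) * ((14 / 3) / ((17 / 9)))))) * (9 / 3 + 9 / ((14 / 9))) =38.54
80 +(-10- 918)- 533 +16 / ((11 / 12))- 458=-20037 / 11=-1821.55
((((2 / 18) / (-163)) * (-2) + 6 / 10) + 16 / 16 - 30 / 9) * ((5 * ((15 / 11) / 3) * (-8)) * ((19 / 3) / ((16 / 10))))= 6034400 / 48411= 124.65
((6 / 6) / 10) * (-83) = -83 / 10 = -8.30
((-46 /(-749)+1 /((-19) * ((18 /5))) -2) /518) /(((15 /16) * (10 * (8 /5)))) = -500329 /1990347660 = -0.00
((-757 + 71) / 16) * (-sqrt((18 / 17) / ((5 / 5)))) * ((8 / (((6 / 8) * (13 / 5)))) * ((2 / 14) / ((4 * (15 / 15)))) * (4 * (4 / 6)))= 1960 * sqrt(34) / 663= 17.24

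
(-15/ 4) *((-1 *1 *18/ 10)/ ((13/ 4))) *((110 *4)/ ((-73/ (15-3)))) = -142560/ 949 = -150.22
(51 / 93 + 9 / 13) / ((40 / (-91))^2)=3185 / 496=6.42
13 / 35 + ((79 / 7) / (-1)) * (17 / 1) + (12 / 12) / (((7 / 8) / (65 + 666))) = 22538 / 35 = 643.94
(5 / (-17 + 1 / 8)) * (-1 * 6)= 16 / 9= 1.78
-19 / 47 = -0.40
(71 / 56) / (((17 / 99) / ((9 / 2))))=63261 / 1904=33.23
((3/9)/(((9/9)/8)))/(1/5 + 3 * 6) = 40/273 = 0.15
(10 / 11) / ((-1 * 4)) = -5 / 22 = -0.23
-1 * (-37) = 37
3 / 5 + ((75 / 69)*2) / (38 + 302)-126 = -125.39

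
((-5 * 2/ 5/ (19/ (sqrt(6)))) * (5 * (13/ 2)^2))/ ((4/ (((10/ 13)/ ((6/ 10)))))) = -1625 * sqrt(6)/ 228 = -17.46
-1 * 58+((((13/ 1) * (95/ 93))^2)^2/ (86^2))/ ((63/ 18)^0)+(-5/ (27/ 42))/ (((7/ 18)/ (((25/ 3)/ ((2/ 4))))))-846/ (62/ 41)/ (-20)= -496765980603509/ 1383148166490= -359.16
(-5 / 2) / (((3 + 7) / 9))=-9 / 4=-2.25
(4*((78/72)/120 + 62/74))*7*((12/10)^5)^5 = 2262.06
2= 2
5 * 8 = 40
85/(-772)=-85/772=-0.11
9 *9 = 81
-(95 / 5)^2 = -361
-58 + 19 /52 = -57.63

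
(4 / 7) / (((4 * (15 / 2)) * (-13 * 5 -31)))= -1 / 5040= -0.00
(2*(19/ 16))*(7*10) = 665/ 4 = 166.25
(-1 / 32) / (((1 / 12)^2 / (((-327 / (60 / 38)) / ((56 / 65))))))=242307 / 224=1081.73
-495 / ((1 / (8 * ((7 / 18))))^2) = -43120 / 9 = -4791.11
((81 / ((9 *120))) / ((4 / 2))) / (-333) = -1 / 8880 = -0.00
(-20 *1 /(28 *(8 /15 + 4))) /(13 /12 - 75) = 225 /105553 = 0.00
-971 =-971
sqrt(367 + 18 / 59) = sqrt(1278589) / 59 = 19.17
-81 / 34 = -2.38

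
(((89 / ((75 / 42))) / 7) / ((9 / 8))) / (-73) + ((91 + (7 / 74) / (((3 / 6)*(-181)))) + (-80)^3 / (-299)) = 59309147104628 / 32889469275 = 1803.29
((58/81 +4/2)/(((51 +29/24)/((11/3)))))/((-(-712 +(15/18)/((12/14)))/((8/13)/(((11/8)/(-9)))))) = -40960/37904503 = -0.00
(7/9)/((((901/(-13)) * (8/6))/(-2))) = 91/5406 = 0.02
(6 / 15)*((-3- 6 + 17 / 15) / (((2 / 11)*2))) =-649 / 75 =-8.65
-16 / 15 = -1.07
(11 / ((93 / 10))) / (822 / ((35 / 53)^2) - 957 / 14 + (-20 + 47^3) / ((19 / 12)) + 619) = 5120500 / 294361977057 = 0.00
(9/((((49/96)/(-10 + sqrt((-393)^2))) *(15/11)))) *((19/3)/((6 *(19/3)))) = 202224/245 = 825.40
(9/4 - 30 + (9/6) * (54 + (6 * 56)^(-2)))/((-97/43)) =-172335787/7300608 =-23.61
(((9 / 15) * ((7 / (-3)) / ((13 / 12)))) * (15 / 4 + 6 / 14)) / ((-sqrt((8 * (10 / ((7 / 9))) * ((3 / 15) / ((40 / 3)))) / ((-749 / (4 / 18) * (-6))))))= 189 * sqrt(1070) / 10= 618.24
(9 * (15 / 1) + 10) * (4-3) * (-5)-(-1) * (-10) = -735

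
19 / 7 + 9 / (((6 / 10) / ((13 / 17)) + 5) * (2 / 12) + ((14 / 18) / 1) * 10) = 134021 / 35798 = 3.74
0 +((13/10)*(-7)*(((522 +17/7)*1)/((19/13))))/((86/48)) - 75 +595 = -5320588/4085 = -1302.47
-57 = -57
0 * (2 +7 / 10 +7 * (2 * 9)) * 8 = 0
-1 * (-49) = 49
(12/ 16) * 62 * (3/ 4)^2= 837/ 32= 26.16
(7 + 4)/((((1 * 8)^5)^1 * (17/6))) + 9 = 2506785/278528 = 9.00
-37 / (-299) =0.12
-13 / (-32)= 13 / 32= 0.41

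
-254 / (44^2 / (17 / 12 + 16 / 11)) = -48133 / 127776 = -0.38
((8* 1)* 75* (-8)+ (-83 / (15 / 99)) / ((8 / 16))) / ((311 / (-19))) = 560082 / 1555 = 360.18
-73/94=-0.78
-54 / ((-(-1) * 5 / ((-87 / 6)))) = 783 / 5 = 156.60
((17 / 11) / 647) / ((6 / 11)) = 17 / 3882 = 0.00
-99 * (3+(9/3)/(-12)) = -1089/4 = -272.25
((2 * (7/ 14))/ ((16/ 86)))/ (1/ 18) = 387/ 4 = 96.75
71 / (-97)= -71 / 97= -0.73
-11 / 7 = -1.57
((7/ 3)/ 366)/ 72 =0.00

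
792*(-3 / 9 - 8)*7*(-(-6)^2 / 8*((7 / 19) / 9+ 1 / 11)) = 520800 / 19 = 27410.53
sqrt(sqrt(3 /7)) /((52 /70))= 5 * 3^(1 /4) * 7^(3 /4) /26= 1.09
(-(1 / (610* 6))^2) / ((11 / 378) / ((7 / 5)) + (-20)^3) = 147 / 15753184669000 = 0.00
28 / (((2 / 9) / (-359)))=-45234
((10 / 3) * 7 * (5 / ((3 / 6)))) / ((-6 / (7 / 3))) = -2450 / 27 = -90.74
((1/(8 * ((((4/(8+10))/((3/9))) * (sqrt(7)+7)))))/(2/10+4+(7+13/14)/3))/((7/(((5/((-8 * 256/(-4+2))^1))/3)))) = 25/23543808-25 * sqrt(7)/164806656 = 0.00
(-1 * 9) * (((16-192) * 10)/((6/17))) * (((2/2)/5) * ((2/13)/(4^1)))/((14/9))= 20196/91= 221.93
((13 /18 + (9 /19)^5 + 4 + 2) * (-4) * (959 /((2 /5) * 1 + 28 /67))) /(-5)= 141014633809 /22284891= 6327.81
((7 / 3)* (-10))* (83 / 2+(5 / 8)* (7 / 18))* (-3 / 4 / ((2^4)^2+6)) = 210385 / 75456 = 2.79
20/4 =5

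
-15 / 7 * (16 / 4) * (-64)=3840 / 7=548.57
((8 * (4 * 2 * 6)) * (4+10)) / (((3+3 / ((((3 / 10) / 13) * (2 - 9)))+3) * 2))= -2352 / 11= -213.82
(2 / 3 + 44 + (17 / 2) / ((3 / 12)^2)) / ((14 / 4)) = 1084 / 21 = 51.62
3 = 3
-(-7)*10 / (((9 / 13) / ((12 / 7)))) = 520 / 3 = 173.33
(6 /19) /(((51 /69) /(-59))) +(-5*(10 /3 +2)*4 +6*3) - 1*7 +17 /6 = -228763 /1938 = -118.04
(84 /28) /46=3 /46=0.07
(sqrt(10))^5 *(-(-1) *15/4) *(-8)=-3000 *sqrt(10)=-9486.83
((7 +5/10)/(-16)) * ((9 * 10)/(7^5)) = -675/268912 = -0.00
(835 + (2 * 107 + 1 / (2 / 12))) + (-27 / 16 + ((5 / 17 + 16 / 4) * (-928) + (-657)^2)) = 116611125 / 272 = 428717.37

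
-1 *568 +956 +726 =1114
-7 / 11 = -0.64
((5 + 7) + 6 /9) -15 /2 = 31 /6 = 5.17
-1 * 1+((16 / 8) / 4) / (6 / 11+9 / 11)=-19 / 30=-0.63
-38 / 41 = -0.93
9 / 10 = 0.90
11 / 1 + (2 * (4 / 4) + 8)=21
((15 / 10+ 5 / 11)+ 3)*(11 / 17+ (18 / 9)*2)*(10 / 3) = 43055 / 561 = 76.75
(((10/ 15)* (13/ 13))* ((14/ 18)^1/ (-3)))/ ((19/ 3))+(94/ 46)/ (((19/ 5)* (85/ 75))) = 89701/ 200583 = 0.45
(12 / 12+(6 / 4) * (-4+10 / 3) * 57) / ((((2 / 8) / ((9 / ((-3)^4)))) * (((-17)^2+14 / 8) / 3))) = -896 / 3489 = -0.26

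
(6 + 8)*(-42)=-588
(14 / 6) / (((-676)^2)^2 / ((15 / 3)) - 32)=35 / 626481193248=0.00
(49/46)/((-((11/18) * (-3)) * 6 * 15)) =49/7590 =0.01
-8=-8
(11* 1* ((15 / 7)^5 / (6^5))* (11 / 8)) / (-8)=-378125 / 34420736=-0.01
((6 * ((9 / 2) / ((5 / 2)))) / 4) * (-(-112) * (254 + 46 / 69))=385056 / 5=77011.20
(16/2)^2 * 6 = 384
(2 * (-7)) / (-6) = 7 / 3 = 2.33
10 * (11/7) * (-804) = -88440/7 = -12634.29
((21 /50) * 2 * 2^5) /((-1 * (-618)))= 112 /2575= 0.04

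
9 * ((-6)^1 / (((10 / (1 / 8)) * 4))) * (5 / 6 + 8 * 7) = -9.59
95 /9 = 10.56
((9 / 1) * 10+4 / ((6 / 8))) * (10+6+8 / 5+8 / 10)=26312 / 15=1754.13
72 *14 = 1008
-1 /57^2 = -1 /3249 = -0.00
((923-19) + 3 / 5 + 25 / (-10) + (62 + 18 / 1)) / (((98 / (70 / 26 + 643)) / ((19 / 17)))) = 111879429 / 15470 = 7232.03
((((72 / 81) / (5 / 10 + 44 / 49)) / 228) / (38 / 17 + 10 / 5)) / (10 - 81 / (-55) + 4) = 45815 / 1076564358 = 0.00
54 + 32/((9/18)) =118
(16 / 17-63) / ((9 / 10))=-10550 / 153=-68.95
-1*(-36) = 36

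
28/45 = 0.62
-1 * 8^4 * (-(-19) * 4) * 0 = 0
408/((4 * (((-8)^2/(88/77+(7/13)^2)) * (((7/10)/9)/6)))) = 11670075/66248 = 176.16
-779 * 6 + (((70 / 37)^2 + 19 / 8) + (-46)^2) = -27950005 / 10952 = -2552.05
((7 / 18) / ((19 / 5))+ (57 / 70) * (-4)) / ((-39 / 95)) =37763 / 4914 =7.68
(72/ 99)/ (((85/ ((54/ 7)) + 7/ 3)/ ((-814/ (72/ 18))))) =-7992/ 721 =-11.08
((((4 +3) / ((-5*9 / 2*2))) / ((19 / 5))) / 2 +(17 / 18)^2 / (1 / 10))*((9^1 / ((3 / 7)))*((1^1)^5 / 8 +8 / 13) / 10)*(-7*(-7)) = 22607816 / 33345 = 678.00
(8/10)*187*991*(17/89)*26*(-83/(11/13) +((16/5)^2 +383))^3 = 15926753837231212778816/841328125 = 18930490214185.12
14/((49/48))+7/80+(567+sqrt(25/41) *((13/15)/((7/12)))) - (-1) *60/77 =52 *sqrt(41)/287+3582539/6160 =582.74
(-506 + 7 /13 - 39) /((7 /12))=-84936 /91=-933.36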